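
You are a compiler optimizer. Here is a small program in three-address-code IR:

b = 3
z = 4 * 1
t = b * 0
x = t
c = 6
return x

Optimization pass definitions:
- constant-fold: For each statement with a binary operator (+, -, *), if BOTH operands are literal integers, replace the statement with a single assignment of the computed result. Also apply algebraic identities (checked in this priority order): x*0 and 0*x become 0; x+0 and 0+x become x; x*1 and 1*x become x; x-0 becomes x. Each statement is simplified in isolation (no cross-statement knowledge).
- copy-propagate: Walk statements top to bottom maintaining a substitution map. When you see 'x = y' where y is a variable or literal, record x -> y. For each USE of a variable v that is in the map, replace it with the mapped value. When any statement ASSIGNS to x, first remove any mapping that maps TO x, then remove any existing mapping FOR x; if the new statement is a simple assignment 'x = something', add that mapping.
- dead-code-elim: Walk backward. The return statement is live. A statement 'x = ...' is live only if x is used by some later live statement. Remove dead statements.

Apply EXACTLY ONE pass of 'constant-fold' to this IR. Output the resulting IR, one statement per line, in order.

Applying constant-fold statement-by-statement:
  [1] b = 3  (unchanged)
  [2] z = 4 * 1  -> z = 4
  [3] t = b * 0  -> t = 0
  [4] x = t  (unchanged)
  [5] c = 6  (unchanged)
  [6] return x  (unchanged)
Result (6 stmts):
  b = 3
  z = 4
  t = 0
  x = t
  c = 6
  return x

Answer: b = 3
z = 4
t = 0
x = t
c = 6
return x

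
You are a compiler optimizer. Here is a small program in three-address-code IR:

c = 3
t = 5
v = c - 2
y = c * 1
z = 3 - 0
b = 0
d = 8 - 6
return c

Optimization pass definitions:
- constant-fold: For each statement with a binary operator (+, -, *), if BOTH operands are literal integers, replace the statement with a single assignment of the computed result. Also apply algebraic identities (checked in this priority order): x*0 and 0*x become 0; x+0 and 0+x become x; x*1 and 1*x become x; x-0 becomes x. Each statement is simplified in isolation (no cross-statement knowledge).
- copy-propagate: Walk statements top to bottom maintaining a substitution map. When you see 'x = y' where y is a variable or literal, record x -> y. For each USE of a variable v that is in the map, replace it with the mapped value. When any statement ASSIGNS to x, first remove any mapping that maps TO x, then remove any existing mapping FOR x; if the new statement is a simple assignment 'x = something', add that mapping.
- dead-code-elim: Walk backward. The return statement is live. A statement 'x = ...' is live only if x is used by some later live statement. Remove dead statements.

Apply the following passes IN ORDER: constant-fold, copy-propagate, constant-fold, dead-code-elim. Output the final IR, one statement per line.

Initial IR:
  c = 3
  t = 5
  v = c - 2
  y = c * 1
  z = 3 - 0
  b = 0
  d = 8 - 6
  return c
After constant-fold (8 stmts):
  c = 3
  t = 5
  v = c - 2
  y = c
  z = 3
  b = 0
  d = 2
  return c
After copy-propagate (8 stmts):
  c = 3
  t = 5
  v = 3 - 2
  y = 3
  z = 3
  b = 0
  d = 2
  return 3
After constant-fold (8 stmts):
  c = 3
  t = 5
  v = 1
  y = 3
  z = 3
  b = 0
  d = 2
  return 3
After dead-code-elim (1 stmts):
  return 3

Answer: return 3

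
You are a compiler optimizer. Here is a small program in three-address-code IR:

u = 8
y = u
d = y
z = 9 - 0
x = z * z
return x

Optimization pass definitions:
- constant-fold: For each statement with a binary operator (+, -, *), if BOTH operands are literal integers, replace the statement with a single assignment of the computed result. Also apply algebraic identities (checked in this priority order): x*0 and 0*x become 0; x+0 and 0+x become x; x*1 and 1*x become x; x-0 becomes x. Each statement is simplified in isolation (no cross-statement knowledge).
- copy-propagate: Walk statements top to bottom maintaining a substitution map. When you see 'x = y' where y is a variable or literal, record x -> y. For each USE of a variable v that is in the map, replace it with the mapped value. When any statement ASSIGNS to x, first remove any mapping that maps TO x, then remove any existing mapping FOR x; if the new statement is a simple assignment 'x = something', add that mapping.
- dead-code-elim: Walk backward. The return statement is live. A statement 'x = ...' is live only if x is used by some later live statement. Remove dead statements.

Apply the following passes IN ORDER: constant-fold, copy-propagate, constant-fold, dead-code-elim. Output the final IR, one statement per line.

Initial IR:
  u = 8
  y = u
  d = y
  z = 9 - 0
  x = z * z
  return x
After constant-fold (6 stmts):
  u = 8
  y = u
  d = y
  z = 9
  x = z * z
  return x
After copy-propagate (6 stmts):
  u = 8
  y = 8
  d = 8
  z = 9
  x = 9 * 9
  return x
After constant-fold (6 stmts):
  u = 8
  y = 8
  d = 8
  z = 9
  x = 81
  return x
After dead-code-elim (2 stmts):
  x = 81
  return x

Answer: x = 81
return x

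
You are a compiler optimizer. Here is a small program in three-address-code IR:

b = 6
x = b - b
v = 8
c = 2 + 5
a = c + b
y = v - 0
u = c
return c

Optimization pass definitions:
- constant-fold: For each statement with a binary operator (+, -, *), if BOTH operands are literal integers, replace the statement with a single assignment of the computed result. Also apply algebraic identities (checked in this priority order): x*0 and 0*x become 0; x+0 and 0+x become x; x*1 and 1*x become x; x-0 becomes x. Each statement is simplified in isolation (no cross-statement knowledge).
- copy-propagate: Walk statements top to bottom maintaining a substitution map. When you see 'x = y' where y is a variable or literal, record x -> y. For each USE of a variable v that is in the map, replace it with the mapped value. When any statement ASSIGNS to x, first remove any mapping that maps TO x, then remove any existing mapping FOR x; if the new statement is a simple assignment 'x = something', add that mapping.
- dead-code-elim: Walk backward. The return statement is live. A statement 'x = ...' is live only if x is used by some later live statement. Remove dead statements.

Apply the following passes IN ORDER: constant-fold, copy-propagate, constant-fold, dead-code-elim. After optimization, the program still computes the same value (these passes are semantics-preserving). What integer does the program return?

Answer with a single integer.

Answer: 7

Derivation:
Initial IR:
  b = 6
  x = b - b
  v = 8
  c = 2 + 5
  a = c + b
  y = v - 0
  u = c
  return c
After constant-fold (8 stmts):
  b = 6
  x = b - b
  v = 8
  c = 7
  a = c + b
  y = v
  u = c
  return c
After copy-propagate (8 stmts):
  b = 6
  x = 6 - 6
  v = 8
  c = 7
  a = 7 + 6
  y = 8
  u = 7
  return 7
After constant-fold (8 stmts):
  b = 6
  x = 0
  v = 8
  c = 7
  a = 13
  y = 8
  u = 7
  return 7
After dead-code-elim (1 stmts):
  return 7
Evaluate:
  b = 6  =>  b = 6
  x = b - b  =>  x = 0
  v = 8  =>  v = 8
  c = 2 + 5  =>  c = 7
  a = c + b  =>  a = 13
  y = v - 0  =>  y = 8
  u = c  =>  u = 7
  return c = 7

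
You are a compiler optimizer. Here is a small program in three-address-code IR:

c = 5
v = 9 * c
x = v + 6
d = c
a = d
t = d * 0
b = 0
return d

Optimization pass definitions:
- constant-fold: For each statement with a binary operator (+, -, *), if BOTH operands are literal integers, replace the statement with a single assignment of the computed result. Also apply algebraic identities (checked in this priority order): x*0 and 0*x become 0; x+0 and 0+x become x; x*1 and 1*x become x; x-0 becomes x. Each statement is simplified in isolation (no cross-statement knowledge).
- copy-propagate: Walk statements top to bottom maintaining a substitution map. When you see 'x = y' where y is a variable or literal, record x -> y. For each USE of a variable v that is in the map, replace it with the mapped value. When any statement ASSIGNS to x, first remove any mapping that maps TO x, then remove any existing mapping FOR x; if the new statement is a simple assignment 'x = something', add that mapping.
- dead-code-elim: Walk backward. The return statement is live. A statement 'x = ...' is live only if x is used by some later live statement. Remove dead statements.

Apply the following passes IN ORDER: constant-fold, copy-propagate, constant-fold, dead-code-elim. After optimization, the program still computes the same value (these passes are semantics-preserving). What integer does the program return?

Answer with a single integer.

Initial IR:
  c = 5
  v = 9 * c
  x = v + 6
  d = c
  a = d
  t = d * 0
  b = 0
  return d
After constant-fold (8 stmts):
  c = 5
  v = 9 * c
  x = v + 6
  d = c
  a = d
  t = 0
  b = 0
  return d
After copy-propagate (8 stmts):
  c = 5
  v = 9 * 5
  x = v + 6
  d = 5
  a = 5
  t = 0
  b = 0
  return 5
After constant-fold (8 stmts):
  c = 5
  v = 45
  x = v + 6
  d = 5
  a = 5
  t = 0
  b = 0
  return 5
After dead-code-elim (1 stmts):
  return 5
Evaluate:
  c = 5  =>  c = 5
  v = 9 * c  =>  v = 45
  x = v + 6  =>  x = 51
  d = c  =>  d = 5
  a = d  =>  a = 5
  t = d * 0  =>  t = 0
  b = 0  =>  b = 0
  return d = 5

Answer: 5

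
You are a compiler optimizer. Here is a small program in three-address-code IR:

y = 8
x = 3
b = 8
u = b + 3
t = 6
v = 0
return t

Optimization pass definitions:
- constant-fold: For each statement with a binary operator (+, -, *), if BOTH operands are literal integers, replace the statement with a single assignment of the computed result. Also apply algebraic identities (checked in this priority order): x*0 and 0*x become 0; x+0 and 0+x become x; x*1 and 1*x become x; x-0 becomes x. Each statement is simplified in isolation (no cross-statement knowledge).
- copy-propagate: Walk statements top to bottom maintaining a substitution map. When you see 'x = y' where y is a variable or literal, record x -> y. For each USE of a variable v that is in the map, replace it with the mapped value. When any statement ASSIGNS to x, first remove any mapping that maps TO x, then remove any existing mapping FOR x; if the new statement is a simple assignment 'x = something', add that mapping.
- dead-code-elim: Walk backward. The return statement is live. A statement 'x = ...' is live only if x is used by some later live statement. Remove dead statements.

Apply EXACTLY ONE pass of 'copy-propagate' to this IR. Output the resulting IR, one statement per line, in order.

Applying copy-propagate statement-by-statement:
  [1] y = 8  (unchanged)
  [2] x = 3  (unchanged)
  [3] b = 8  (unchanged)
  [4] u = b + 3  -> u = 8 + 3
  [5] t = 6  (unchanged)
  [6] v = 0  (unchanged)
  [7] return t  -> return 6
Result (7 stmts):
  y = 8
  x = 3
  b = 8
  u = 8 + 3
  t = 6
  v = 0
  return 6

Answer: y = 8
x = 3
b = 8
u = 8 + 3
t = 6
v = 0
return 6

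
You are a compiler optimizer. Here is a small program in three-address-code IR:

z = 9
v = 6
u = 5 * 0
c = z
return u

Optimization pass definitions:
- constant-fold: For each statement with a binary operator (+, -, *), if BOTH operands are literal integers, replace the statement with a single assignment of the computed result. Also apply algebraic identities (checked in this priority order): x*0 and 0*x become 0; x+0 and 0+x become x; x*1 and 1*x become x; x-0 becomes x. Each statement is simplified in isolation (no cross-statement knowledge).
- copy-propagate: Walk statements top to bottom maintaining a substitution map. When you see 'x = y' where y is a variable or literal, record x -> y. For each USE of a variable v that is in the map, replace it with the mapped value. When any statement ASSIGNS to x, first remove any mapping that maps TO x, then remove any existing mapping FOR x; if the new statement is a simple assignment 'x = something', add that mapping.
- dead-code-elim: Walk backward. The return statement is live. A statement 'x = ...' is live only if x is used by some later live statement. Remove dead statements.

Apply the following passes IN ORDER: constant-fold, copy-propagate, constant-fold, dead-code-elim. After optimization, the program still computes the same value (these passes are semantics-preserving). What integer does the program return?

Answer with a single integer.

Answer: 0

Derivation:
Initial IR:
  z = 9
  v = 6
  u = 5 * 0
  c = z
  return u
After constant-fold (5 stmts):
  z = 9
  v = 6
  u = 0
  c = z
  return u
After copy-propagate (5 stmts):
  z = 9
  v = 6
  u = 0
  c = 9
  return 0
After constant-fold (5 stmts):
  z = 9
  v = 6
  u = 0
  c = 9
  return 0
After dead-code-elim (1 stmts):
  return 0
Evaluate:
  z = 9  =>  z = 9
  v = 6  =>  v = 6
  u = 5 * 0  =>  u = 0
  c = z  =>  c = 9
  return u = 0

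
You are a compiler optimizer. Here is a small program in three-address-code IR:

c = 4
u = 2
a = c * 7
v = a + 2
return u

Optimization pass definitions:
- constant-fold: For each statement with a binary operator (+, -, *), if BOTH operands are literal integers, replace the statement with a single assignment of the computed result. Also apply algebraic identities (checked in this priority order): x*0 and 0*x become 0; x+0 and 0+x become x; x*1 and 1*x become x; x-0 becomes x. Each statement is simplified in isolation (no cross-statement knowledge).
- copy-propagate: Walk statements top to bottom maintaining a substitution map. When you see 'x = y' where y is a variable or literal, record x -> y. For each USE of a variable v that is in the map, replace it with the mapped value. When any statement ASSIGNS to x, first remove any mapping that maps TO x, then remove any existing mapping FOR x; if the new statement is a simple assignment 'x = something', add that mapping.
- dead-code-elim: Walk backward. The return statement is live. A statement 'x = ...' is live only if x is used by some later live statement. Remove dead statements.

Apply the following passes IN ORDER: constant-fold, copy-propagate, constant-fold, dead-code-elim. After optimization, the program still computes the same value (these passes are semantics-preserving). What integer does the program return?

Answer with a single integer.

Answer: 2

Derivation:
Initial IR:
  c = 4
  u = 2
  a = c * 7
  v = a + 2
  return u
After constant-fold (5 stmts):
  c = 4
  u = 2
  a = c * 7
  v = a + 2
  return u
After copy-propagate (5 stmts):
  c = 4
  u = 2
  a = 4 * 7
  v = a + 2
  return 2
After constant-fold (5 stmts):
  c = 4
  u = 2
  a = 28
  v = a + 2
  return 2
After dead-code-elim (1 stmts):
  return 2
Evaluate:
  c = 4  =>  c = 4
  u = 2  =>  u = 2
  a = c * 7  =>  a = 28
  v = a + 2  =>  v = 30
  return u = 2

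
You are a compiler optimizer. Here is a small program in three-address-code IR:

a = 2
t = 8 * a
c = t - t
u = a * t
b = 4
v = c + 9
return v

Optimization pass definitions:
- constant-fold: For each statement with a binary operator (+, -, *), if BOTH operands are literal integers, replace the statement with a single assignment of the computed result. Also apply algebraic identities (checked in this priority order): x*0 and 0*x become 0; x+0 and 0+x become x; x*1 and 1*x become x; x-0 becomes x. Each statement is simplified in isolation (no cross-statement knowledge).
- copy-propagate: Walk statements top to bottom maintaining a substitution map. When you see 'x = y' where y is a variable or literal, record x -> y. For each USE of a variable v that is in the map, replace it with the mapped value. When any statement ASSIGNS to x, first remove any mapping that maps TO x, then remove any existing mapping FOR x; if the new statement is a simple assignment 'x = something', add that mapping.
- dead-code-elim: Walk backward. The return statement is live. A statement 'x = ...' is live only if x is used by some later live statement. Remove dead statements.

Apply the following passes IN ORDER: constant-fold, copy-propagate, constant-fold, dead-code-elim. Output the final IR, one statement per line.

Answer: t = 16
c = t - t
v = c + 9
return v

Derivation:
Initial IR:
  a = 2
  t = 8 * a
  c = t - t
  u = a * t
  b = 4
  v = c + 9
  return v
After constant-fold (7 stmts):
  a = 2
  t = 8 * a
  c = t - t
  u = a * t
  b = 4
  v = c + 9
  return v
After copy-propagate (7 stmts):
  a = 2
  t = 8 * 2
  c = t - t
  u = 2 * t
  b = 4
  v = c + 9
  return v
After constant-fold (7 stmts):
  a = 2
  t = 16
  c = t - t
  u = 2 * t
  b = 4
  v = c + 9
  return v
After dead-code-elim (4 stmts):
  t = 16
  c = t - t
  v = c + 9
  return v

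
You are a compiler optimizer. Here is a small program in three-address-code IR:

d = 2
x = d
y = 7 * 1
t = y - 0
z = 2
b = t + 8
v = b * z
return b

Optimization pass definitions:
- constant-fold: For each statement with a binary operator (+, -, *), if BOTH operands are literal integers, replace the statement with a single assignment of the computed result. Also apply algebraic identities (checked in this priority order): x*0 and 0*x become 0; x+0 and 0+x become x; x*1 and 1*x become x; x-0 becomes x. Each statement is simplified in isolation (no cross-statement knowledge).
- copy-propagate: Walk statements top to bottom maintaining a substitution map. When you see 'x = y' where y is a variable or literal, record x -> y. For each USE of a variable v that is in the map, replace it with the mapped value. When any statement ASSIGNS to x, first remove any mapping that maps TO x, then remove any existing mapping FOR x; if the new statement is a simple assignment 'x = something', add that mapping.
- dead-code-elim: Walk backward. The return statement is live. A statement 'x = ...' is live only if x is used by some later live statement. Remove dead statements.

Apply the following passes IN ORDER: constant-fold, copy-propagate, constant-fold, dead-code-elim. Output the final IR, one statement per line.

Initial IR:
  d = 2
  x = d
  y = 7 * 1
  t = y - 0
  z = 2
  b = t + 8
  v = b * z
  return b
After constant-fold (8 stmts):
  d = 2
  x = d
  y = 7
  t = y
  z = 2
  b = t + 8
  v = b * z
  return b
After copy-propagate (8 stmts):
  d = 2
  x = 2
  y = 7
  t = 7
  z = 2
  b = 7 + 8
  v = b * 2
  return b
After constant-fold (8 stmts):
  d = 2
  x = 2
  y = 7
  t = 7
  z = 2
  b = 15
  v = b * 2
  return b
After dead-code-elim (2 stmts):
  b = 15
  return b

Answer: b = 15
return b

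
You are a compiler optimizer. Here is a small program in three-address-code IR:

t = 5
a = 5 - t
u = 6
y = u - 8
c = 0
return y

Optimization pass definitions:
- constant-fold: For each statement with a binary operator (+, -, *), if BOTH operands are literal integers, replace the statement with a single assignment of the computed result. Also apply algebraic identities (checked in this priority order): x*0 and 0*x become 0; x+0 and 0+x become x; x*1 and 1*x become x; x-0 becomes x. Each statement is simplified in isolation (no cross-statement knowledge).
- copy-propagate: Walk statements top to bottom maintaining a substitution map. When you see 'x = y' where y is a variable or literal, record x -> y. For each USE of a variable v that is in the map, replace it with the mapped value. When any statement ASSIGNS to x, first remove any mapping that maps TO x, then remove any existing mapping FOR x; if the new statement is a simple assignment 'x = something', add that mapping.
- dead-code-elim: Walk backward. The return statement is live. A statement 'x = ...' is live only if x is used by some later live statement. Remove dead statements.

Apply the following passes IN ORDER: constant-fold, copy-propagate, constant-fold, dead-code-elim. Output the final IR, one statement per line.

Initial IR:
  t = 5
  a = 5 - t
  u = 6
  y = u - 8
  c = 0
  return y
After constant-fold (6 stmts):
  t = 5
  a = 5 - t
  u = 6
  y = u - 8
  c = 0
  return y
After copy-propagate (6 stmts):
  t = 5
  a = 5 - 5
  u = 6
  y = 6 - 8
  c = 0
  return y
After constant-fold (6 stmts):
  t = 5
  a = 0
  u = 6
  y = -2
  c = 0
  return y
After dead-code-elim (2 stmts):
  y = -2
  return y

Answer: y = -2
return y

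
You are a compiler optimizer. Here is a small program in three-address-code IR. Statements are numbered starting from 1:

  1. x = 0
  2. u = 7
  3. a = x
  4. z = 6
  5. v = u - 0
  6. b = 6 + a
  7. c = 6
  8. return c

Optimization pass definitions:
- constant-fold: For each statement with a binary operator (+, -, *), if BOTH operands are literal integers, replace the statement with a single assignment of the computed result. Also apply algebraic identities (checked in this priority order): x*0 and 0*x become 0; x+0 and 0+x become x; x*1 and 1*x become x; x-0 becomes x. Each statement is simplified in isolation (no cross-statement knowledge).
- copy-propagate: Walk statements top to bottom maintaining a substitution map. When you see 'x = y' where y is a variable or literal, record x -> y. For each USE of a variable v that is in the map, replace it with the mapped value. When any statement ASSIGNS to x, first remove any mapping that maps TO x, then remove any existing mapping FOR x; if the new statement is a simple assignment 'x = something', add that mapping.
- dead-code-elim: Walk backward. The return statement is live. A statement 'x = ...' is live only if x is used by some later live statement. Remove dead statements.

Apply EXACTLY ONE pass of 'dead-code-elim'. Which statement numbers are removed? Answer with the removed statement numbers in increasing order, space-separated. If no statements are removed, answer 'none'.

Backward liveness scan:
Stmt 1 'x = 0': DEAD (x not in live set [])
Stmt 2 'u = 7': DEAD (u not in live set [])
Stmt 3 'a = x': DEAD (a not in live set [])
Stmt 4 'z = 6': DEAD (z not in live set [])
Stmt 5 'v = u - 0': DEAD (v not in live set [])
Stmt 6 'b = 6 + a': DEAD (b not in live set [])
Stmt 7 'c = 6': KEEP (c is live); live-in = []
Stmt 8 'return c': KEEP (return); live-in = ['c']
Removed statement numbers: [1, 2, 3, 4, 5, 6]
Surviving IR:
  c = 6
  return c

Answer: 1 2 3 4 5 6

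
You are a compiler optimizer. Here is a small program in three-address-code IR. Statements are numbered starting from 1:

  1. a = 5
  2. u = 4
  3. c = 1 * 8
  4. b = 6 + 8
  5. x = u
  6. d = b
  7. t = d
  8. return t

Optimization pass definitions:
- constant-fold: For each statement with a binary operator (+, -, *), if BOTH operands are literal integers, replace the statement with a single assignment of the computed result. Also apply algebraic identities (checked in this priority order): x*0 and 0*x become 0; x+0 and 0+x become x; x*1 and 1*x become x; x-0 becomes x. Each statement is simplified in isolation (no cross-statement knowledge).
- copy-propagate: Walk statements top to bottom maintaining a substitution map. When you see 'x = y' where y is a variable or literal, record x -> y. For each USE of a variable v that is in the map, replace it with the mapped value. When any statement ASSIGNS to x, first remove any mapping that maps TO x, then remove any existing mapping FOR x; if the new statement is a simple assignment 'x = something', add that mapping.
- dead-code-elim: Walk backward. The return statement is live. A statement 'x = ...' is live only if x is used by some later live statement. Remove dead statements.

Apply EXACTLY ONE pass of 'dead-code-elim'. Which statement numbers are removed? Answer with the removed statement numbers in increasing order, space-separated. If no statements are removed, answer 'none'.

Answer: 1 2 3 5

Derivation:
Backward liveness scan:
Stmt 1 'a = 5': DEAD (a not in live set [])
Stmt 2 'u = 4': DEAD (u not in live set [])
Stmt 3 'c = 1 * 8': DEAD (c not in live set [])
Stmt 4 'b = 6 + 8': KEEP (b is live); live-in = []
Stmt 5 'x = u': DEAD (x not in live set ['b'])
Stmt 6 'd = b': KEEP (d is live); live-in = ['b']
Stmt 7 't = d': KEEP (t is live); live-in = ['d']
Stmt 8 'return t': KEEP (return); live-in = ['t']
Removed statement numbers: [1, 2, 3, 5]
Surviving IR:
  b = 6 + 8
  d = b
  t = d
  return t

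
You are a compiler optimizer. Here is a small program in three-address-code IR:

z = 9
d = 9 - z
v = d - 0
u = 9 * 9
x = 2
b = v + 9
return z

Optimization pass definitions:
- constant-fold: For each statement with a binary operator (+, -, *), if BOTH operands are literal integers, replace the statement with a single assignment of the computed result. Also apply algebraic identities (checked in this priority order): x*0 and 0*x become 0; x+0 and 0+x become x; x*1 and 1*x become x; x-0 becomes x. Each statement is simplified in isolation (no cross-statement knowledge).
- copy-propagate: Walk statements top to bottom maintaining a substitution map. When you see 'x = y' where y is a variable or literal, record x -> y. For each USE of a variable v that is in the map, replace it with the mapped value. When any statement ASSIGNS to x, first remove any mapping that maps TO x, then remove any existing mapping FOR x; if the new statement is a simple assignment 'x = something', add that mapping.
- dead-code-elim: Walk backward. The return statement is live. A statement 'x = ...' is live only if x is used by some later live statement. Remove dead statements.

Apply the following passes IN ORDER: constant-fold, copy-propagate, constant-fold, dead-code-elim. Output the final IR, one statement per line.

Initial IR:
  z = 9
  d = 9 - z
  v = d - 0
  u = 9 * 9
  x = 2
  b = v + 9
  return z
After constant-fold (7 stmts):
  z = 9
  d = 9 - z
  v = d
  u = 81
  x = 2
  b = v + 9
  return z
After copy-propagate (7 stmts):
  z = 9
  d = 9 - 9
  v = d
  u = 81
  x = 2
  b = d + 9
  return 9
After constant-fold (7 stmts):
  z = 9
  d = 0
  v = d
  u = 81
  x = 2
  b = d + 9
  return 9
After dead-code-elim (1 stmts):
  return 9

Answer: return 9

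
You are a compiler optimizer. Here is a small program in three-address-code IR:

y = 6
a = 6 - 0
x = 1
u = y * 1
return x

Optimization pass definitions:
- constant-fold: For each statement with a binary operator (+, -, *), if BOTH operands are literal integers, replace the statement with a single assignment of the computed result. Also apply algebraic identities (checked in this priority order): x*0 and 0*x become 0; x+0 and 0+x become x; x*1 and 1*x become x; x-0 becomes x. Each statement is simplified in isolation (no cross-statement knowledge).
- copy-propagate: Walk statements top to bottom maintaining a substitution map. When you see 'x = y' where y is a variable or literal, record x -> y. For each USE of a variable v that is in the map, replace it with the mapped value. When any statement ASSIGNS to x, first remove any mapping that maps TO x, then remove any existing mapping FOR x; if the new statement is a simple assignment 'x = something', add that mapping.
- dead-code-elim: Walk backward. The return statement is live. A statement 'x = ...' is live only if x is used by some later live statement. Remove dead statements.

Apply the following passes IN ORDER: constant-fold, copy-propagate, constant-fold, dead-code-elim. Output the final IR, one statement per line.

Answer: return 1

Derivation:
Initial IR:
  y = 6
  a = 6 - 0
  x = 1
  u = y * 1
  return x
After constant-fold (5 stmts):
  y = 6
  a = 6
  x = 1
  u = y
  return x
After copy-propagate (5 stmts):
  y = 6
  a = 6
  x = 1
  u = 6
  return 1
After constant-fold (5 stmts):
  y = 6
  a = 6
  x = 1
  u = 6
  return 1
After dead-code-elim (1 stmts):
  return 1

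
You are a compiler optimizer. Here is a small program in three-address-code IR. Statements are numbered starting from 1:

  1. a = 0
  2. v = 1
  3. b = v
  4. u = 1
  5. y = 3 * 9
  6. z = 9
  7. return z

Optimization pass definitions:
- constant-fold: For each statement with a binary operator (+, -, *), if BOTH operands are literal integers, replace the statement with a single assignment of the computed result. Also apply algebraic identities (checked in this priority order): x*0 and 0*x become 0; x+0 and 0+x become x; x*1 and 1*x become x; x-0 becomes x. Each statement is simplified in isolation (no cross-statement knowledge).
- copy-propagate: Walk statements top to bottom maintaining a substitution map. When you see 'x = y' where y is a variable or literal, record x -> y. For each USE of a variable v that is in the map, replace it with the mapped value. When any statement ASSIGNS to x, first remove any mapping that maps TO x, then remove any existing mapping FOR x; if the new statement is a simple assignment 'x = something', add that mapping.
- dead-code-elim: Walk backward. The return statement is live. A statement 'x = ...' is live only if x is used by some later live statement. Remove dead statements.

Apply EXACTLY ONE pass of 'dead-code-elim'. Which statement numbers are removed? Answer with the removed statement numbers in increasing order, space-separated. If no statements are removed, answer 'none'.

Answer: 1 2 3 4 5

Derivation:
Backward liveness scan:
Stmt 1 'a = 0': DEAD (a not in live set [])
Stmt 2 'v = 1': DEAD (v not in live set [])
Stmt 3 'b = v': DEAD (b not in live set [])
Stmt 4 'u = 1': DEAD (u not in live set [])
Stmt 5 'y = 3 * 9': DEAD (y not in live set [])
Stmt 6 'z = 9': KEEP (z is live); live-in = []
Stmt 7 'return z': KEEP (return); live-in = ['z']
Removed statement numbers: [1, 2, 3, 4, 5]
Surviving IR:
  z = 9
  return z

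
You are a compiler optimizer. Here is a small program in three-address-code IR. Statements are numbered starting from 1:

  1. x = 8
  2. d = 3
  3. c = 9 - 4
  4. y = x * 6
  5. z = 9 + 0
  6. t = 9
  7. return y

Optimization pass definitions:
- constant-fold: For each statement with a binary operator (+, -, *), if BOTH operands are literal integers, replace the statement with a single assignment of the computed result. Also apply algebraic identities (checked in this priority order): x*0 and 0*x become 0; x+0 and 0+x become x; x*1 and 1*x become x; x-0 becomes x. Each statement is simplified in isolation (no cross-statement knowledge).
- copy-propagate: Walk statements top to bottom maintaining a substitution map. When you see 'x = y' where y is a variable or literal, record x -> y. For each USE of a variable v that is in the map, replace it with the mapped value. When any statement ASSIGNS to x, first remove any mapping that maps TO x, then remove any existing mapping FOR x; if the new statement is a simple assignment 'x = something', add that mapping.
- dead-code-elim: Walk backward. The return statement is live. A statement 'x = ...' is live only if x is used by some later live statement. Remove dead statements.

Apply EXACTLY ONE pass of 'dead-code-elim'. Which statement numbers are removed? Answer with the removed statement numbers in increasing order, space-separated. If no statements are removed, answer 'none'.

Answer: 2 3 5 6

Derivation:
Backward liveness scan:
Stmt 1 'x = 8': KEEP (x is live); live-in = []
Stmt 2 'd = 3': DEAD (d not in live set ['x'])
Stmt 3 'c = 9 - 4': DEAD (c not in live set ['x'])
Stmt 4 'y = x * 6': KEEP (y is live); live-in = ['x']
Stmt 5 'z = 9 + 0': DEAD (z not in live set ['y'])
Stmt 6 't = 9': DEAD (t not in live set ['y'])
Stmt 7 'return y': KEEP (return); live-in = ['y']
Removed statement numbers: [2, 3, 5, 6]
Surviving IR:
  x = 8
  y = x * 6
  return y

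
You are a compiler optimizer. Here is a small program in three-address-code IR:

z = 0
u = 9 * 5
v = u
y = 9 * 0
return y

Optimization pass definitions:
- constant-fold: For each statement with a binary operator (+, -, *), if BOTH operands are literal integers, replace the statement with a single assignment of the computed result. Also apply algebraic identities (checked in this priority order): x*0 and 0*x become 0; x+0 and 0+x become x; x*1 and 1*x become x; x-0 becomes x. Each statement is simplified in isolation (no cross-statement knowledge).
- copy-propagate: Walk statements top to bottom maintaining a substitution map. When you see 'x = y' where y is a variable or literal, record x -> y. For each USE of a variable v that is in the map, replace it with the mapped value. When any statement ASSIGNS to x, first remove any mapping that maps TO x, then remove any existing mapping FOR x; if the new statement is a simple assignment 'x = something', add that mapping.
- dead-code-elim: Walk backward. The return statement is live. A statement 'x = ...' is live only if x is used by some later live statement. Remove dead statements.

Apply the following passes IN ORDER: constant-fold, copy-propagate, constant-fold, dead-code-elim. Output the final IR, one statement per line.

Answer: return 0

Derivation:
Initial IR:
  z = 0
  u = 9 * 5
  v = u
  y = 9 * 0
  return y
After constant-fold (5 stmts):
  z = 0
  u = 45
  v = u
  y = 0
  return y
After copy-propagate (5 stmts):
  z = 0
  u = 45
  v = 45
  y = 0
  return 0
After constant-fold (5 stmts):
  z = 0
  u = 45
  v = 45
  y = 0
  return 0
After dead-code-elim (1 stmts):
  return 0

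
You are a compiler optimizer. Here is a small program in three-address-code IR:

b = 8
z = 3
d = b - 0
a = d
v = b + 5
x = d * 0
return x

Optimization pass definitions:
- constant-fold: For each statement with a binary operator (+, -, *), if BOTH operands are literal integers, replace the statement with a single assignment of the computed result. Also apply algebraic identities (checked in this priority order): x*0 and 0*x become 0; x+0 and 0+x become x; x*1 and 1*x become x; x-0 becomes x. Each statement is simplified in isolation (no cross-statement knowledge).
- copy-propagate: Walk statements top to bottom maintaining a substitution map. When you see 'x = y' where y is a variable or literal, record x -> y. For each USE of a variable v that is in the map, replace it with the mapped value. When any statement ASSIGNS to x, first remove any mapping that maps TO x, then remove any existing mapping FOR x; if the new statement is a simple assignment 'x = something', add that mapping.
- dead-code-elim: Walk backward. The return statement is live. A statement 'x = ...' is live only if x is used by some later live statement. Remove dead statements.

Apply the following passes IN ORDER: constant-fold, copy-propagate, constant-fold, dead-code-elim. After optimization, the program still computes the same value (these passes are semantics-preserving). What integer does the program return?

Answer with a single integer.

Answer: 0

Derivation:
Initial IR:
  b = 8
  z = 3
  d = b - 0
  a = d
  v = b + 5
  x = d * 0
  return x
After constant-fold (7 stmts):
  b = 8
  z = 3
  d = b
  a = d
  v = b + 5
  x = 0
  return x
After copy-propagate (7 stmts):
  b = 8
  z = 3
  d = 8
  a = 8
  v = 8 + 5
  x = 0
  return 0
After constant-fold (7 stmts):
  b = 8
  z = 3
  d = 8
  a = 8
  v = 13
  x = 0
  return 0
After dead-code-elim (1 stmts):
  return 0
Evaluate:
  b = 8  =>  b = 8
  z = 3  =>  z = 3
  d = b - 0  =>  d = 8
  a = d  =>  a = 8
  v = b + 5  =>  v = 13
  x = d * 0  =>  x = 0
  return x = 0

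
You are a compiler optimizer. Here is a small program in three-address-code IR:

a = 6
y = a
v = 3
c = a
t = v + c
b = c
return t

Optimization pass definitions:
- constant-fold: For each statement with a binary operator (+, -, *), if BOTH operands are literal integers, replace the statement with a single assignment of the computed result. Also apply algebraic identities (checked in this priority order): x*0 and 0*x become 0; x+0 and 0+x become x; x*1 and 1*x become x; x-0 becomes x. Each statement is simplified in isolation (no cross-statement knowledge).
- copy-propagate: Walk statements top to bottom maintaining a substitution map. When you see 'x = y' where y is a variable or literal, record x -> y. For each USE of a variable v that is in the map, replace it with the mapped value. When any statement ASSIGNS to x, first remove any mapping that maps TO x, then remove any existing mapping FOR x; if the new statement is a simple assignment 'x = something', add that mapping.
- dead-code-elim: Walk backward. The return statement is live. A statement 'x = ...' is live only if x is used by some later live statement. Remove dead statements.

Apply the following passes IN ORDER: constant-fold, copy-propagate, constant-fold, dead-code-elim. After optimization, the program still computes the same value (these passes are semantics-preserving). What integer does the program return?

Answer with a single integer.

Answer: 9

Derivation:
Initial IR:
  a = 6
  y = a
  v = 3
  c = a
  t = v + c
  b = c
  return t
After constant-fold (7 stmts):
  a = 6
  y = a
  v = 3
  c = a
  t = v + c
  b = c
  return t
After copy-propagate (7 stmts):
  a = 6
  y = 6
  v = 3
  c = 6
  t = 3 + 6
  b = 6
  return t
After constant-fold (7 stmts):
  a = 6
  y = 6
  v = 3
  c = 6
  t = 9
  b = 6
  return t
After dead-code-elim (2 stmts):
  t = 9
  return t
Evaluate:
  a = 6  =>  a = 6
  y = a  =>  y = 6
  v = 3  =>  v = 3
  c = a  =>  c = 6
  t = v + c  =>  t = 9
  b = c  =>  b = 6
  return t = 9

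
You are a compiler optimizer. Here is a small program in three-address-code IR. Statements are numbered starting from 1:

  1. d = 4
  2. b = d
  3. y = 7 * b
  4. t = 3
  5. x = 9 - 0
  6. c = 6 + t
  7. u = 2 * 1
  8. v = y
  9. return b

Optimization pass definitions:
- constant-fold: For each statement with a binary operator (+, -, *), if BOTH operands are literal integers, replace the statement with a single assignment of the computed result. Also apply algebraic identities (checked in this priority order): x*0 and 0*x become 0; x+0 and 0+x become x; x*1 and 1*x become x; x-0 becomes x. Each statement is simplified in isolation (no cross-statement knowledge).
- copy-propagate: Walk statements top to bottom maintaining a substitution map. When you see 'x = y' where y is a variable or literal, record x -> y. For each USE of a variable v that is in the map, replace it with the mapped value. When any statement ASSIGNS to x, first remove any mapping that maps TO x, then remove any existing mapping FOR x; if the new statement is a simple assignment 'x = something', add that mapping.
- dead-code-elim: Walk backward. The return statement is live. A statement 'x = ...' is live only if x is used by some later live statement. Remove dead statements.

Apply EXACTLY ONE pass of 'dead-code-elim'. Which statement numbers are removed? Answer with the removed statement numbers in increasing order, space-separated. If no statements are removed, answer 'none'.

Backward liveness scan:
Stmt 1 'd = 4': KEEP (d is live); live-in = []
Stmt 2 'b = d': KEEP (b is live); live-in = ['d']
Stmt 3 'y = 7 * b': DEAD (y not in live set ['b'])
Stmt 4 't = 3': DEAD (t not in live set ['b'])
Stmt 5 'x = 9 - 0': DEAD (x not in live set ['b'])
Stmt 6 'c = 6 + t': DEAD (c not in live set ['b'])
Stmt 7 'u = 2 * 1': DEAD (u not in live set ['b'])
Stmt 8 'v = y': DEAD (v not in live set ['b'])
Stmt 9 'return b': KEEP (return); live-in = ['b']
Removed statement numbers: [3, 4, 5, 6, 7, 8]
Surviving IR:
  d = 4
  b = d
  return b

Answer: 3 4 5 6 7 8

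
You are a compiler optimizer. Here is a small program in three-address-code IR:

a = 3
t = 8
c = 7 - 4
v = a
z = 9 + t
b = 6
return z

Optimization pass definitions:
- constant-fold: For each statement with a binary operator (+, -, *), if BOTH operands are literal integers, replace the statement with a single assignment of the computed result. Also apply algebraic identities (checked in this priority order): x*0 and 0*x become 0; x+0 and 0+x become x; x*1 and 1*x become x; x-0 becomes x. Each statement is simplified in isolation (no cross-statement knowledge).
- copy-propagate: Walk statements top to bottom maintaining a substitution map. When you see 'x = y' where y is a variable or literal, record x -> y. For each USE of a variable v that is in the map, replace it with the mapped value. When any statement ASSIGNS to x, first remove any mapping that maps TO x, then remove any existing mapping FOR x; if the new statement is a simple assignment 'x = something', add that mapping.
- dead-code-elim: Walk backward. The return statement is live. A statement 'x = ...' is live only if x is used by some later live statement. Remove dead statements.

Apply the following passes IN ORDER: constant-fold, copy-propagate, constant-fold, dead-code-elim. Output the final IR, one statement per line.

Initial IR:
  a = 3
  t = 8
  c = 7 - 4
  v = a
  z = 9 + t
  b = 6
  return z
After constant-fold (7 stmts):
  a = 3
  t = 8
  c = 3
  v = a
  z = 9 + t
  b = 6
  return z
After copy-propagate (7 stmts):
  a = 3
  t = 8
  c = 3
  v = 3
  z = 9 + 8
  b = 6
  return z
After constant-fold (7 stmts):
  a = 3
  t = 8
  c = 3
  v = 3
  z = 17
  b = 6
  return z
After dead-code-elim (2 stmts):
  z = 17
  return z

Answer: z = 17
return z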